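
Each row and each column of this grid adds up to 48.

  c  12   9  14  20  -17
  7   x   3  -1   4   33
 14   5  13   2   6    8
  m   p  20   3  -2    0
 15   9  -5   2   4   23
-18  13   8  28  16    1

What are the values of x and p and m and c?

Row 2: 7 + 3 − 1 + 4 + 33 = 46, so its missing entry is 48 − 46 = 2.
Column 2: 12 + 2 + 5 + 9 + 13 = 41, so its missing entry is 48 − 41 = 7.
Row 1: 12 + 9 + 14 + 20 − 17 = 38, so its missing entry is 48 − 38 = 10.
Row 4: 7 + 20 + 3 − 2 + 0 = 28, so its missing entry is 48 − 28 = 20.

x = 2, p = 7, m = 20, c = 10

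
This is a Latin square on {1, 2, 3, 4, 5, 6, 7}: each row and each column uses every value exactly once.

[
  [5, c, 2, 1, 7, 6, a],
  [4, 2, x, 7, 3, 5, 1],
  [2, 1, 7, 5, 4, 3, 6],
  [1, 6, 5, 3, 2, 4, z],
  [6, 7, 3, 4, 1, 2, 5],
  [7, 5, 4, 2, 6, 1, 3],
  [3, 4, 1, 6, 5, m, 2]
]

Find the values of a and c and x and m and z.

Cell (1,2): column 2 already has {1, 2, 4, 5, 6, 7} → 3.
At (row 2, col 3): row 2 already has {1, 2, 3, 4, 5, 7}, so the value is 6.
For row 7, column 6: row 7 already has {1, 2, 3, 4, 5, 6}; that leaves 7.
For row 1, column 7: row 1 already has {1, 2, 3, 5, 6, 7}; that leaves 4.
At (row 4, col 7): row 4 already has {1, 2, 3, 4, 5, 6}, so the value is 7.

a = 4, c = 3, x = 6, m = 7, z = 7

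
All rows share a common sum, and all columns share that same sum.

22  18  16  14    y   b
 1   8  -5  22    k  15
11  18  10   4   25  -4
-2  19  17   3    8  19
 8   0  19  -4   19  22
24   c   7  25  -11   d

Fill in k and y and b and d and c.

k = 23, y = 0, b = -6, d = 18, c = 1

Rows 3 and 4 both sum to 64, so that's the common total.
The known cells in column 2 total 63, leaving 64 − 63 = 1 for the blank.
The known cells in row 6 total 46, leaving 64 − 46 = 18 for the blank.
The known cells in row 2 total 41, leaving 64 − 41 = 23 for the blank.
The known cells in column 5 total 64, leaving 64 − 64 = 0 for the blank.
The known cells in row 1 total 70, leaving 64 − 70 = -6 for the blank.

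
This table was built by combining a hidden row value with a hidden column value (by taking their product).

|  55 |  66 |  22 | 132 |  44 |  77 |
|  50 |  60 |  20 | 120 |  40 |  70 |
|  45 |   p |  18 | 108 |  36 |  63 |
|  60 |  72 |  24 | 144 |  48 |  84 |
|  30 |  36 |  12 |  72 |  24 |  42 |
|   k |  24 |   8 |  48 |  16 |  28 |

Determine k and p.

Each row is a constant multiple of every other row — this is a multiplication table with the headers hidden.
Row 6 is 8/22 = 4/11 times row 1, so its entry in column 1 is 55 × 4/11 = 20.
Row 3 is 18/22 = 9/11 times row 1, so its entry in column 2 is 66 × 9/11 = 54.

k = 20, p = 54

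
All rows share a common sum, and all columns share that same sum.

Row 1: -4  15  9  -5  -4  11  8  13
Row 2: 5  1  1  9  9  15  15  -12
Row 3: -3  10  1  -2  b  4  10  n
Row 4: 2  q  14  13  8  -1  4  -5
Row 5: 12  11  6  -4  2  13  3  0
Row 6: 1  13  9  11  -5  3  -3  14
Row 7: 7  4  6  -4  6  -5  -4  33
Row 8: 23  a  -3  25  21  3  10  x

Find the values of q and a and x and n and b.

Rows 1 and 2 both sum to 43, so that's the common total.
The known cells in column 5 total 37, leaving 43 − 37 = 6 for the blank.
The known cells in row 3 total 26, leaving 43 − 26 = 17 for the blank.
The known cells in column 8 total 60, leaving 43 − 60 = -17 for the blank.
The known cells in row 8 total 62, leaving 43 − 62 = -19 for the blank.
The known cells in row 4 total 35, leaving 43 − 35 = 8 for the blank.

q = 8, a = -19, x = -17, n = 17, b = 6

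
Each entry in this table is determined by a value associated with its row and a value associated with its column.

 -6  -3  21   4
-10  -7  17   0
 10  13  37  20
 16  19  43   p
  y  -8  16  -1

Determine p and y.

p = 26, y = -11

The difference between any two rows is the same in every column — this is an addition table with the headers hidden.
Row 4 minus row 1 is 19 − (-3) = 22, so its entry in column 4 is 4 + 22 = 26.
Row 5 minus row 1 is -8 − (-3) = -5, so its entry in column 1 is -6 + (-5) = -11.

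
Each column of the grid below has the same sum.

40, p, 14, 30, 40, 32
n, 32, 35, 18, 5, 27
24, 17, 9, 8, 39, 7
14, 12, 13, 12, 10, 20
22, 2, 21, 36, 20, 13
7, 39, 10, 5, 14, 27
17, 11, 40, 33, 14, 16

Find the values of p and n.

The complete columns each total 142.
Column 2 is missing 142 − 113 = 29 (since 32 + 17 + 12 + 2 + 39 + 11 = 113).
Column 1 is missing 142 − 124 = 18 (since 40 + 24 + 14 + 22 + 7 + 17 = 124).

p = 29, n = 18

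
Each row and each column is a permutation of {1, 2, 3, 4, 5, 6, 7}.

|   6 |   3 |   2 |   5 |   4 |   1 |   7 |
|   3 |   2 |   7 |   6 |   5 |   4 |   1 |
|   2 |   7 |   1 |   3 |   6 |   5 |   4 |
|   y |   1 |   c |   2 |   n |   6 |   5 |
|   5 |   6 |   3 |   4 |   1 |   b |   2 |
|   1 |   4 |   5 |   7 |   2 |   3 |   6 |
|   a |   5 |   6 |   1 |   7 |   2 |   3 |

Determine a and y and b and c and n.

At (row 4, col 5): column 5 already has {1, 2, 4, 5, 6, 7}, so the value is 3.
Cell (5,6): row 5 already has {1, 2, 3, 4, 5, 6} → 7.
For row 7, column 1: row 7 already has {1, 2, 3, 5, 6, 7}; that leaves 4.
At (row 4, col 1): column 1 already has {1, 2, 3, 4, 5, 6}, so the value is 7.
For row 4, column 3: row 4 already has {1, 2, 3, 5, 6, 7}; that leaves 4.

a = 4, y = 7, b = 7, c = 4, n = 3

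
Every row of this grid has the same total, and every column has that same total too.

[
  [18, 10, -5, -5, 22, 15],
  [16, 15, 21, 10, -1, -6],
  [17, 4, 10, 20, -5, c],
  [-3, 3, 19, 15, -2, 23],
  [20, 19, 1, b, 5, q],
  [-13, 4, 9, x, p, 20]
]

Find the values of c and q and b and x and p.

Rows 1 and 2 both sum to 55, so that's the common total.
The known cells in column 5 total 19, leaving 55 − 19 = 36 for the blank.
The known cells in row 6 total 56, leaving 55 − 56 = -1 for the blank.
The known cells in column 4 total 39, leaving 55 − 39 = 16 for the blank.
The known cells in row 5 total 61, leaving 55 − 61 = -6 for the blank.
The known cells in row 3 total 46, leaving 55 − 46 = 9 for the blank.

c = 9, q = -6, b = 16, x = -1, p = 36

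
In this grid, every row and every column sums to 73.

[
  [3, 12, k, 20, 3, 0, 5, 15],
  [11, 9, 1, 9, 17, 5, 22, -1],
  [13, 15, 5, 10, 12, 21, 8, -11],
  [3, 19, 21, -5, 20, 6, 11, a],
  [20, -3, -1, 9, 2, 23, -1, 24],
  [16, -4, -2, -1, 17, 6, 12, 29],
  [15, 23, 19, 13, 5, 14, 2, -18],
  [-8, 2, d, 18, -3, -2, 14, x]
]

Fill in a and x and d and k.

The known cells in row 4 total 75, leaving 73 − 75 = -2 for the blank.
The known cells in row 1 total 58, leaving 73 − 58 = 15 for the blank.
The known cells in column 8 total 36, leaving 73 − 36 = 37 for the blank.
The known cells in row 8 total 58, leaving 73 − 58 = 15 for the blank.

a = -2, x = 37, d = 15, k = 15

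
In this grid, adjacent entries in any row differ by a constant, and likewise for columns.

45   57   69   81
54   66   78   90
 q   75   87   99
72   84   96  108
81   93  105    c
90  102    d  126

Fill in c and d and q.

c = 117, d = 114, q = 63

Along each row the entries change by 12 per step; down each column they change by 9.
Row 5: from 81 at column 1, stepping by 12 to column 4 gives 117.
Row 6: from 90 at column 1, stepping by 12 to column 3 gives 114.
Row 3: from 75 at column 2, stepping by 12 to column 1 gives 63.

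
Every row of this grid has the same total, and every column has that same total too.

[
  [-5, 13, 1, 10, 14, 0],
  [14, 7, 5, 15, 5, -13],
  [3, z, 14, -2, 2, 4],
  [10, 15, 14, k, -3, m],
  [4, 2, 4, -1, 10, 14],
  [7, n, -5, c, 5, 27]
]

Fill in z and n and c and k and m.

Rows 1 and 2 both sum to 33, so that's the common total.
Row 3 has 3 + 14 − 2 + 2 + 4 = 21; the blank must be 33 − 21 = 12.
Column 2 has 13 + 7 + 12 + 15 + 2 = 49; the blank must be 33 − 49 = -16.
Row 6 has 7 − 16 − 5 + 5 + 27 = 18; the blank must be 33 − 18 = 15.
Column 4 has 10 + 15 − 2 − 1 + 15 = 37; the blank must be 33 − 37 = -4.
Row 4 has 10 + 15 + 14 − 4 − 3 = 32; the blank must be 33 − 32 = 1.

z = 12, n = -16, c = 15, k = -4, m = 1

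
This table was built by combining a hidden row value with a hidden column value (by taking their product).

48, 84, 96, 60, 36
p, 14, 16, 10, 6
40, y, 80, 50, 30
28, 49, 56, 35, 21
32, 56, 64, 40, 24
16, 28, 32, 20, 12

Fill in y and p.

y = 70, p = 8

Each row is a constant multiple of every other row — this is a multiplication table with the headers hidden.
Row 3 is 80/96 = 5/6 times row 1, so its entry in column 2 is 84 × 5/6 = 70.
Row 2 is 16/96 = 1/6 times row 1, so its entry in column 1 is 48 × 1/6 = 8.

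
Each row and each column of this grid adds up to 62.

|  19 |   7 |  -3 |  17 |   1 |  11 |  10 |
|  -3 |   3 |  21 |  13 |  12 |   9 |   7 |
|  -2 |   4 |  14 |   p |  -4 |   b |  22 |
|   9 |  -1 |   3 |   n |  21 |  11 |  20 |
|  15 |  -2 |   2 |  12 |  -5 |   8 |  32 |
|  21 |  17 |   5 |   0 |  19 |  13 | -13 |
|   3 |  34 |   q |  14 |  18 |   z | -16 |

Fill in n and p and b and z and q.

Column 3 has -3 + 21 + 14 + 3 + 2 + 5 = 42; the blank must be 62 − 42 = 20.
Row 7 has 3 + 34 + 20 + 14 + 18 − 16 = 73; the blank must be 62 − 73 = -11.
Row 4 has 9 − 1 + 3 + 21 + 11 + 20 = 63; the blank must be 62 − 63 = -1.
Column 4 has 17 + 13 − 1 + 12 + 0 + 14 = 55; the blank must be 62 − 55 = 7.
Row 3 has -2 + 4 + 14 + 7 − 4 + 22 = 41; the blank must be 62 − 41 = 21.

n = -1, p = 7, b = 21, z = -11, q = 20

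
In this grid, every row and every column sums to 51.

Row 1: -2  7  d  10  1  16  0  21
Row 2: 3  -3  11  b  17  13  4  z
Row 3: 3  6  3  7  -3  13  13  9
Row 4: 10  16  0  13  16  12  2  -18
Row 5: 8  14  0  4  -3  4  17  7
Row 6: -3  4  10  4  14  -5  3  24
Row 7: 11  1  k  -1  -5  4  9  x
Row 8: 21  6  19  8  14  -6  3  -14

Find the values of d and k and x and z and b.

Row 1 has -2 + 7 + 10 + 1 + 16 + 0 + 21 = 53; the blank must be 51 − 53 = -2.
Column 3 has -2 + 11 + 3 + 0 + 0 + 10 + 19 = 41; the blank must be 51 − 41 = 10.
Row 7 has 11 + 1 + 10 − 1 − 5 + 4 + 9 = 29; the blank must be 51 − 29 = 22.
Column 8 has 21 + 9 − 18 + 7 + 24 + 22 − 14 = 51; the blank must be 51 − 51 = 0.
Row 2 has 3 − 3 + 11 + 17 + 13 + 4 + 0 = 45; the blank must be 51 − 45 = 6.

d = -2, k = 10, x = 22, z = 0, b = 6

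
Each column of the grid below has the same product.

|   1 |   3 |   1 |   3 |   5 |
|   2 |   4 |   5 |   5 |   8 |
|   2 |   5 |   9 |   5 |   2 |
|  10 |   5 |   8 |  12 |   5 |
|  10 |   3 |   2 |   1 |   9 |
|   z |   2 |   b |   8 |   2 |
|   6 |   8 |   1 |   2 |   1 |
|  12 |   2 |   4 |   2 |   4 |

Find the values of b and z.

Columns 2 and 4 each multiply to 28800, so every column has product 28800.
Column 3: 1×5×9×8×2×1×4 = 2880, so the missing entry is 28800 ÷ 2880 = 10.
Column 1: 1×2×2×10×10×6×12 = 28800, so the missing entry is 28800 ÷ 28800 = 1.

b = 10, z = 1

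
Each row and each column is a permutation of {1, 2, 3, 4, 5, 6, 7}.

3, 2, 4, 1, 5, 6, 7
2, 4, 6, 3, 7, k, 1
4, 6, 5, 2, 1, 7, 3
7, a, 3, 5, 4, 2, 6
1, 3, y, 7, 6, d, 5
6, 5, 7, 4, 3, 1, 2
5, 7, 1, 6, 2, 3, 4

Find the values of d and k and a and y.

d = 4, k = 5, a = 1, y = 2

Cell (4,2): row 4 already has {2, 3, 4, 5, 6, 7} → 1.
For row 5, column 3: column 3 already has {1, 3, 4, 5, 6, 7}; that leaves 2.
For row 5, column 6: row 5 already has {1, 2, 3, 5, 6, 7}; that leaves 4.
Cell (2,6): row 2 already has {1, 2, 3, 4, 6, 7} → 5.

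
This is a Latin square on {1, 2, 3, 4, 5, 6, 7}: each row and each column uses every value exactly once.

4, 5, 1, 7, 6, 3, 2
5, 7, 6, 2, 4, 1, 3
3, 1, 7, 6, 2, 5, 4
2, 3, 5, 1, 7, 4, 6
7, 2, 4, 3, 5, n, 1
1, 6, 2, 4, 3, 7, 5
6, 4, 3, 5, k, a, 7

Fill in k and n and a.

At (row 5, col 6): row 5 already has {1, 2, 3, 4, 5, 7}, so the value is 6.
Cell (7,5): column 5 already has {2, 3, 4, 5, 6, 7} → 1.
Cell (7,6): row 7 already has {1, 3, 4, 5, 6, 7} → 2.

k = 1, n = 6, a = 2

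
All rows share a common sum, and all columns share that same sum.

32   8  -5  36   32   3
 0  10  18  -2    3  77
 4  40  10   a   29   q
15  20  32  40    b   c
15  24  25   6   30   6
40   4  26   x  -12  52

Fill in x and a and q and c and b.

Rows 1 and 2 both sum to 106, so that's the common total.
The known cells in column 5 total 82, leaving 106 − 82 = 24 for the blank.
The known cells in row 6 total 110, leaving 106 − 110 = -4 for the blank.
The known cells in column 4 total 76, leaving 106 − 76 = 30 for the blank.
The known cells in row 3 total 113, leaving 106 − 113 = -7 for the blank.
The known cells in row 4 total 131, leaving 106 − 131 = -25 for the blank.

x = -4, a = 30, q = -7, c = -25, b = 24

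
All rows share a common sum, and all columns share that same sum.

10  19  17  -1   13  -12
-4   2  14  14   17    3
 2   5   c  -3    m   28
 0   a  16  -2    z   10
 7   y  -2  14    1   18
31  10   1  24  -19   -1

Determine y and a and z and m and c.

Rows 1 and 2 both sum to 46, so that's the common total.
Column 3: 17 + 14 + 16 − 2 + 1 = 46, so its missing entry is 46 − 46 = 0.
Row 3: 2 + 5 + 0 − 3 + 28 = 32, so its missing entry is 46 − 32 = 14.
Column 5: 13 + 17 + 14 + 1 − 19 = 26, so its missing entry is 46 − 26 = 20.
Row 4: 0 + 16 − 2 + 20 + 10 = 44, so its missing entry is 46 − 44 = 2.
Row 5: 7 − 2 + 14 + 1 + 18 = 38, so its missing entry is 46 − 38 = 8.

y = 8, a = 2, z = 20, m = 14, c = 0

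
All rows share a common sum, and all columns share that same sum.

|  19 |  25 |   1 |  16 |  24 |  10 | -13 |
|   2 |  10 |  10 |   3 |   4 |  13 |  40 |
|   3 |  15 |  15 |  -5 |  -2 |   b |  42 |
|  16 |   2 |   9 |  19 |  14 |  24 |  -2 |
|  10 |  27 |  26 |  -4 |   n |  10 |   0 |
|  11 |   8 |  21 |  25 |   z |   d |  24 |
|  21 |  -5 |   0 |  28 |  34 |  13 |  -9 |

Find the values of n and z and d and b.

n = 13, z = -5, d = -2, b = 14

Rows 1 and 2 both sum to 82, so that's the common total.
Row 5 has 10 + 27 + 26 − 4 + 10 + 0 = 69; the blank must be 82 − 69 = 13.
Column 5 has 24 + 4 − 2 + 14 + 13 + 34 = 87; the blank must be 82 − 87 = -5.
Row 6 has 11 + 8 + 21 + 25 − 5 + 24 = 84; the blank must be 82 − 84 = -2.
Row 3 has 3 + 15 + 15 − 5 − 2 + 42 = 68; the blank must be 82 − 68 = 14.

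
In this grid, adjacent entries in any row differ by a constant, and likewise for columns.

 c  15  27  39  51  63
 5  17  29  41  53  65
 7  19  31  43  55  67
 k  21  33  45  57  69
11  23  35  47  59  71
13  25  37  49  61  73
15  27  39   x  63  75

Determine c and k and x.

Along each row the entries change by 12 per step; down each column they change by 2.
Row 1: from 15 at column 2, stepping by 12 to column 1 gives 3.
Row 4: from 21 at column 2, stepping by 12 to column 1 gives 9.
Row 7: from 15 at column 1, stepping by 12 to column 4 gives 51.

c = 3, k = 9, x = 51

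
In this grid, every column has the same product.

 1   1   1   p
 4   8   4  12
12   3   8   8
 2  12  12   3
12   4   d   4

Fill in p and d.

p = 1, d = 3

Columns 1 and 2 each multiply to 1152, so every column has product 1152.
Column 4: 12×8×3×4 = 1152, so the missing entry is 1152 ÷ 1152 = 1.
Column 3: 1×4×8×12 = 384, so the missing entry is 1152 ÷ 384 = 3.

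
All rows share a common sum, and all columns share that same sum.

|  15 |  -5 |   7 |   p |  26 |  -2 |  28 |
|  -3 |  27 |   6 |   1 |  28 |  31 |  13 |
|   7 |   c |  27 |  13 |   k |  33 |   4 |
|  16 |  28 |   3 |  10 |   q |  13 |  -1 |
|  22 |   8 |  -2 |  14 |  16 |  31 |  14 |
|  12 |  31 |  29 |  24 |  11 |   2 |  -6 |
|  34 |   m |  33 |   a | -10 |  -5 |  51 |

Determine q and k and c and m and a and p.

Rows 2 and 5 both sum to 103, so that's the common total.
Row 4 has 16 + 28 + 3 + 10 + 13 − 1 = 69; the blank must be 103 − 69 = 34.
Column 5 has 26 + 28 + 34 + 16 + 11 − 10 = 105; the blank must be 103 − 105 = -2.
Row 3 has 7 + 27 + 13 − 2 + 33 + 4 = 82; the blank must be 103 − 82 = 21.
Column 2 has -5 + 27 + 21 + 28 + 8 + 31 = 110; the blank must be 103 − 110 = -7.
Row 1 has 15 − 5 + 7 + 26 − 2 + 28 = 69; the blank must be 103 − 69 = 34.
Row 7 has 34 − 7 + 33 − 10 − 5 + 51 = 96; the blank must be 103 − 96 = 7.

q = 34, k = -2, c = 21, m = -7, a = 7, p = 34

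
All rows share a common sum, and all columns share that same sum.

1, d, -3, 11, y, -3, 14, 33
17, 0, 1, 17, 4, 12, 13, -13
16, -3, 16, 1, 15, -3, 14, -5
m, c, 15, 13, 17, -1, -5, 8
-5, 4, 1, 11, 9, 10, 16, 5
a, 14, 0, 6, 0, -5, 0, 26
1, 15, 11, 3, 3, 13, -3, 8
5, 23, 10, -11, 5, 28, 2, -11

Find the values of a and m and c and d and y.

Rows 2 and 3 both sum to 51, so that's the common total.
The known cells in column 5 total 53, leaving 51 − 53 = -2 for the blank.
The known cells in row 1 total 51, leaving 51 − 51 = 0 for the blank.
The known cells in column 2 total 53, leaving 51 − 53 = -2 for the blank.
The known cells in row 4 total 45, leaving 51 − 45 = 6 for the blank.
The known cells in row 6 total 41, leaving 51 − 41 = 10 for the blank.

a = 10, m = 6, c = -2, d = 0, y = -2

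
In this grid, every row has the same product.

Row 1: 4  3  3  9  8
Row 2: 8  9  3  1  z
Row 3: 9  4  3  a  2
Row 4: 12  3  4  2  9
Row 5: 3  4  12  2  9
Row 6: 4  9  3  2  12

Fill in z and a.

Rows 1 and 4 each multiply to 2592, so every row has product 2592.
Row 2: 8×9×3×1 = 216, so the missing entry is 2592 ÷ 216 = 12.
Row 3: 9×4×3×2 = 216, so the missing entry is 2592 ÷ 216 = 12.

z = 12, a = 12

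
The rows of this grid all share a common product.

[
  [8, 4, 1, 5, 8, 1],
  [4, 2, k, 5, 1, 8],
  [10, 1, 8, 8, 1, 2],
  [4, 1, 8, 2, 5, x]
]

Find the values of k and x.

Rows 1 and 3 each multiply to 1280, so every row has product 1280.
Row 2: 4×2×5×1×8 = 320, so the missing entry is 1280 ÷ 320 = 4.
Row 4: 4×1×8×2×5 = 320, so the missing entry is 1280 ÷ 320 = 4.

k = 4, x = 4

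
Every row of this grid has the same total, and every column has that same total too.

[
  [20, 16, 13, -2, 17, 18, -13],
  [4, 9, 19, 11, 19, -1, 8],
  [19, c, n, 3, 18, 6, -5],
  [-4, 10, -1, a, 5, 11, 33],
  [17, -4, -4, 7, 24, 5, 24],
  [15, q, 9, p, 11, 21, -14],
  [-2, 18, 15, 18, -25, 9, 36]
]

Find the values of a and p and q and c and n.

a = 15, p = 17, q = 10, c = 10, n = 18

Rows 1 and 2 both sum to 69, so that's the common total.
Row 4: -4 + 10 − 1 + 5 + 11 + 33 = 54, so its missing entry is 69 − 54 = 15.
Column 3: 13 + 19 − 1 − 4 + 9 + 15 = 51, so its missing entry is 69 − 51 = 18.
Row 3: 19 + 18 + 3 + 18 + 6 − 5 = 59, so its missing entry is 69 − 59 = 10.
Column 2: 16 + 9 + 10 + 10 − 4 + 18 = 59, so its missing entry is 69 − 59 = 10.
Row 6: 15 + 10 + 9 + 11 + 21 − 14 = 52, so its missing entry is 69 − 52 = 17.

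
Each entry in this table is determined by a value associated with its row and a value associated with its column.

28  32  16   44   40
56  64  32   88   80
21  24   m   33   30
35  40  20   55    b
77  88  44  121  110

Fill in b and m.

b = 50, m = 12

Each row is a constant multiple of every other row — this is a multiplication table with the headers hidden.
Row 4 is 35/28 = 5/4 times row 1, so its entry in column 5 is 40 × 5/4 = 50.
Row 3 is 21/28 = 3/4 times row 1, so its entry in column 3 is 16 × 3/4 = 12.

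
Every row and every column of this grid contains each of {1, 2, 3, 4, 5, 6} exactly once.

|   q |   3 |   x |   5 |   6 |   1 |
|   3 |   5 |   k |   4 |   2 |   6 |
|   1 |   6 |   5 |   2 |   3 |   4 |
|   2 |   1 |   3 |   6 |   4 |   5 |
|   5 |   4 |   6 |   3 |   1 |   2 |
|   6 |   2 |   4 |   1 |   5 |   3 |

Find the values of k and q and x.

k = 1, q = 4, x = 2

At (row 2, col 3): row 2 already has {2, 3, 4, 5, 6}, so the value is 1.
For row 1, column 3: column 3 already has {1, 3, 4, 5, 6}; that leaves 2.
At (row 1, col 1): row 1 already has {1, 2, 3, 5, 6}, so the value is 4.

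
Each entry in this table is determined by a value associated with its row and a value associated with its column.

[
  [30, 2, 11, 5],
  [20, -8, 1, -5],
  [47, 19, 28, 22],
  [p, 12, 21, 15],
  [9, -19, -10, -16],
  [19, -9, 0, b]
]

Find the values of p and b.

p = 40, b = -6

The difference between any two rows is the same in every column — this is an addition table with the headers hidden.
Row 4 minus row 1 is 12 − 2 = 10, so its entry in column 1 is 30 + 10 = 40.
Row 6 minus row 1 is -9 − 2 = -11, so its entry in column 4 is 5 + (-11) = -6.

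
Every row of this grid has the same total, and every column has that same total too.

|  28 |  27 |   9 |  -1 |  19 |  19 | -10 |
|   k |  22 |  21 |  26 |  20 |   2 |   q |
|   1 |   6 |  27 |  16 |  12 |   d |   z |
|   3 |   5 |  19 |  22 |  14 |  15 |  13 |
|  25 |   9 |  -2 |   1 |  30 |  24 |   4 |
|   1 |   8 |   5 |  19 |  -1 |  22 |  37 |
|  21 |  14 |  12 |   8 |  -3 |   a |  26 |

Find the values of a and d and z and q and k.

a = 13, d = -4, z = 33, q = -12, k = 12

Rows 1 and 4 both sum to 91, so that's the common total.
Row 7 has 21 + 14 + 12 + 8 − 3 + 26 = 78; the blank must be 91 − 78 = 13.
Column 1 has 28 + 1 + 3 + 25 + 1 + 21 = 79; the blank must be 91 − 79 = 12.
Row 2 has 12 + 22 + 21 + 26 + 20 + 2 = 103; the blank must be 91 − 103 = -12.
Column 7 has -10 − 12 + 13 + 4 + 37 + 26 = 58; the blank must be 91 − 58 = 33.
Row 3 has 1 + 6 + 27 + 16 + 12 + 33 = 95; the blank must be 91 − 95 = -4.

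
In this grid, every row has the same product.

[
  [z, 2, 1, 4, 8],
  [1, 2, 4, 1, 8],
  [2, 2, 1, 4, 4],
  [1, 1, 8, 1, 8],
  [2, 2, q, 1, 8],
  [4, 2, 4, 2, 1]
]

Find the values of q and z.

q = 2, z = 1

Rows 2 and 4 each multiply to 64, so every row has product 64.
Row 5: 2×2×1×8 = 32, so the missing entry is 64 ÷ 32 = 2.
Row 1: 2×1×4×8 = 64, so the missing entry is 64 ÷ 64 = 1.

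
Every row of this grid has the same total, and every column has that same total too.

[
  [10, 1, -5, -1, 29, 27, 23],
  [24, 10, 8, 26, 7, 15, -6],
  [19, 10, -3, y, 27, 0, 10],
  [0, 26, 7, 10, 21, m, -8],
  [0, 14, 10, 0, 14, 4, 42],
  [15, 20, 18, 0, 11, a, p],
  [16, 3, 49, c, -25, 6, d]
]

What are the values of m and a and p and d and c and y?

m = 28, a = 4, p = 16, d = 7, c = 28, y = 21

Rows 1 and 2 both sum to 84, so that's the common total.
The known cells in row 3 total 63, leaving 84 − 63 = 21 for the blank.
The known cells in column 4 total 56, leaving 84 − 56 = 28 for the blank.
The known cells in row 7 total 77, leaving 84 − 77 = 7 for the blank.
The known cells in column 7 total 68, leaving 84 − 68 = 16 for the blank.
The known cells in row 6 total 80, leaving 84 − 80 = 4 for the blank.
The known cells in row 4 total 56, leaving 84 − 56 = 28 for the blank.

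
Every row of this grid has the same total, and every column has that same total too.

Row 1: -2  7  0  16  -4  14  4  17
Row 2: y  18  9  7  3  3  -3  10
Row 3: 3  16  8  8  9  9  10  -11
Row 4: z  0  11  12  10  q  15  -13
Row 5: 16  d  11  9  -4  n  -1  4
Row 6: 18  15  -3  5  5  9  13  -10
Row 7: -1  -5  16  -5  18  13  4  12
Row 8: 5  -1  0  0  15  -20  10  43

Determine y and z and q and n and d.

Rows 1 and 3 both sum to 52, so that's the common total.
Row 2 has 18 + 9 + 7 + 3 + 3 − 3 + 10 = 47; the blank must be 52 − 47 = 5.
Column 1 has -2 + 5 + 3 + 16 + 18 − 1 + 5 = 44; the blank must be 52 − 44 = 8.
Column 2 has 7 + 18 + 16 + 0 + 15 − 5 − 1 = 50; the blank must be 52 − 50 = 2.
Row 5 has 16 + 2 + 11 + 9 − 4 − 1 + 4 = 37; the blank must be 52 − 37 = 15.
Row 4 has 8 + 0 + 11 + 12 + 10 + 15 − 13 = 43; the blank must be 52 − 43 = 9.

y = 5, z = 8, q = 9, n = 15, d = 2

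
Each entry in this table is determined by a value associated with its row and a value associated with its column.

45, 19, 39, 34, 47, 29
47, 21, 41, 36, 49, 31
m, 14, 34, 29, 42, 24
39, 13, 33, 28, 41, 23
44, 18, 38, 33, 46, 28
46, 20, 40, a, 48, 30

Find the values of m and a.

m = 40, a = 35

The difference between any two rows is the same in every column — this is an addition table with the headers hidden.
Row 3 minus row 1 is 14 − 19 = -5, so its entry in column 1 is 45 + (-5) = 40.
Row 6 minus row 1 is 20 − 19 = 1, so its entry in column 4 is 34 + 1 = 35.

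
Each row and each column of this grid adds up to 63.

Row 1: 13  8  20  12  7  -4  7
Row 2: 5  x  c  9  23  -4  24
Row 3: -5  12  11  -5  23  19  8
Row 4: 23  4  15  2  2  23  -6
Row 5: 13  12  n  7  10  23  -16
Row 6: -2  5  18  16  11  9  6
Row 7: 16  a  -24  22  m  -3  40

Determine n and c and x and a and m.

n = 14, c = 9, x = -3, a = 25, m = -13

Column 5 has 7 + 23 + 23 + 2 + 10 + 11 = 76; the blank must be 63 − 76 = -13.
Row 7 has 16 − 24 + 22 − 13 − 3 + 40 = 38; the blank must be 63 − 38 = 25.
Column 2 has 8 + 12 + 4 + 12 + 5 + 25 = 66; the blank must be 63 − 66 = -3.
Row 2 has 5 − 3 + 9 + 23 − 4 + 24 = 54; the blank must be 63 − 54 = 9.
Row 5 has 13 + 12 + 7 + 10 + 23 − 16 = 49; the blank must be 63 − 49 = 14.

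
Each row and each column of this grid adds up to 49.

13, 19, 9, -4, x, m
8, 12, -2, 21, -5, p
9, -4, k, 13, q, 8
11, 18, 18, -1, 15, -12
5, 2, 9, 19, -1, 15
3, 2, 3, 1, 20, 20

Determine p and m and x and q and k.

Row 2: 8 + 12 − 2 + 21 − 5 = 34, so its missing entry is 49 − 34 = 15.
Column 6: 15 + 8 − 12 + 15 + 20 = 46, so its missing entry is 49 − 46 = 3.
Row 1: 13 + 19 + 9 − 4 + 3 = 40, so its missing entry is 49 − 40 = 9.
Column 5: 9 − 5 + 15 − 1 + 20 = 38, so its missing entry is 49 − 38 = 11.
Row 3: 9 − 4 + 13 + 11 + 8 = 37, so its missing entry is 49 − 37 = 12.

p = 15, m = 3, x = 9, q = 11, k = 12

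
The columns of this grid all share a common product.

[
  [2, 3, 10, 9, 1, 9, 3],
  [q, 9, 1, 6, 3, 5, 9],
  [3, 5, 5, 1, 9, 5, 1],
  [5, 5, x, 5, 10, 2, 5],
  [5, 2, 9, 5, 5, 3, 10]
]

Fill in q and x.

q = 9, x = 3

Columns 2 and 4 each multiply to 1350, so every column has product 1350.
Column 1: 2×3×5×5 = 150, so the missing entry is 1350 ÷ 150 = 9.
Column 3: 10×1×5×9 = 450, so the missing entry is 1350 ÷ 450 = 3.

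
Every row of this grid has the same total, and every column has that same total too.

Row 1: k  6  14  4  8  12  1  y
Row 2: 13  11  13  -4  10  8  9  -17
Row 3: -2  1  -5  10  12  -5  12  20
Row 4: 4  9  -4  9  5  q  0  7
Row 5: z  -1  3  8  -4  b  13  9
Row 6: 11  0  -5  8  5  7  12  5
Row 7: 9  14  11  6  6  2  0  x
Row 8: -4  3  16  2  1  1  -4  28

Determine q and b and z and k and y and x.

q = 13, b = 5, z = 10, k = 2, y = -4, x = -5

Rows 2 and 3 both sum to 43, so that's the common total.
The known cells in row 7 total 48, leaving 43 − 48 = -5 for the blank.
The known cells in column 8 total 47, leaving 43 − 47 = -4 for the blank.
The known cells in row 1 total 41, leaving 43 − 41 = 2 for the blank.
The known cells in column 1 total 33, leaving 43 − 33 = 10 for the blank.
The known cells in row 5 total 38, leaving 43 − 38 = 5 for the blank.
The known cells in row 4 total 30, leaving 43 − 30 = 13 for the blank.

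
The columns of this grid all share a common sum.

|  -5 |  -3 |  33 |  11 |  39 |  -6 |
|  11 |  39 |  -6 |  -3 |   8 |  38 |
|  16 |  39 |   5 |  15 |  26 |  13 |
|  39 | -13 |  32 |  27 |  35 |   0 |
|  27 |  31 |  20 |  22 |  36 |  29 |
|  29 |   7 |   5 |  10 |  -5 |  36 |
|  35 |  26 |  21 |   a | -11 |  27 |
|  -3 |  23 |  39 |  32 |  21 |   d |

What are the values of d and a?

Column 1 sums to 149 and so does column 3; that's the common total.
In column 6 the known cells total 137, leaving 149 − 137 = 12.
In column 4 the known cells total 114, leaving 149 − 114 = 35.

d = 12, a = 35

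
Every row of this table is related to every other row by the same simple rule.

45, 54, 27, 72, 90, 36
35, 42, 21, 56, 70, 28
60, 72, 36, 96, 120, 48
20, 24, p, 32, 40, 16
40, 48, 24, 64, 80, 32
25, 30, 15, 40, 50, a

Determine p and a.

Each row is a constant multiple of every other row — this is a multiplication table with the headers hidden.
Row 4 is 20/45 = 4/9 times row 1, so its entry in column 3 is 27 × 4/9 = 12.
Row 6 is 25/45 = 5/9 times row 1, so its entry in column 6 is 36 × 5/9 = 20.

p = 12, a = 20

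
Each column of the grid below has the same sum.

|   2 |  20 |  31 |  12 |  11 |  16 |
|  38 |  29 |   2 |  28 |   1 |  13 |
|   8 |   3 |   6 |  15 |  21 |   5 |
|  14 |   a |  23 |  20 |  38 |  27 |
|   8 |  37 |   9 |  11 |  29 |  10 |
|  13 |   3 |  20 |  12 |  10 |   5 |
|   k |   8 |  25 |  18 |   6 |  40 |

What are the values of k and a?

The complete columns each total 116.
Column 1 is missing 116 − 83 = 33 (since 2 + 38 + 8 + 14 + 8 + 13 = 83).
Column 2 is missing 116 − 100 = 16 (since 20 + 29 + 3 + 37 + 3 + 8 = 100).

k = 33, a = 16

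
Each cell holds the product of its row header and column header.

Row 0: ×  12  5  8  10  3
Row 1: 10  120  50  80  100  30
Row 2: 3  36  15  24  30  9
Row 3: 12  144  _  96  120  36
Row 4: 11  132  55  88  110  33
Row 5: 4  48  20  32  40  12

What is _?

60

12 × 5 = 60.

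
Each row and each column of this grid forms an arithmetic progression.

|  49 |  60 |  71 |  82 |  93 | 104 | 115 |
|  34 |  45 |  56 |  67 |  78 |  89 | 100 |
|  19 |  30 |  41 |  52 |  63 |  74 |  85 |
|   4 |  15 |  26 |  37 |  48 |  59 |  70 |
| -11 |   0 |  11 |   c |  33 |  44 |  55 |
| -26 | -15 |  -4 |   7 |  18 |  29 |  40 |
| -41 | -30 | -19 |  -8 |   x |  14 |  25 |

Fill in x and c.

x = 3, c = 22

Along each row the entries change by 11 per step; down each column they change by -15.
Row 7: from -41 at column 1, stepping by 11 to column 5 gives 3.
Row 5: from -11 at column 1, stepping by 11 to column 4 gives 22.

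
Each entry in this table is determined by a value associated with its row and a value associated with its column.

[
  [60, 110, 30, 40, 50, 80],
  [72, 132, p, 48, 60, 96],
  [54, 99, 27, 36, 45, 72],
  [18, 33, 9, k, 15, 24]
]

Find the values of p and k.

p = 36, k = 12

Each row is a constant multiple of every other row — this is a multiplication table with the headers hidden.
Row 2 is 60/50 = 6/5 times row 1, so its entry in column 3 is 30 × 6/5 = 36.
Row 4 is 15/50 = 3/10 times row 1, so its entry in column 4 is 40 × 3/10 = 12.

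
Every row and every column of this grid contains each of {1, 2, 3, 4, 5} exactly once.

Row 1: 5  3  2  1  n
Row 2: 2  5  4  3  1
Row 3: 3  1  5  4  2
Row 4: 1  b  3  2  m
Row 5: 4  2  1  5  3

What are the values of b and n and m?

b = 4, n = 4, m = 5

For row 4, column 2: column 2 already has {1, 2, 3, 5}; that leaves 4.
Cell (1,5): row 1 already has {1, 2, 3, 5} → 4.
At (row 4, col 5): row 4 already has {1, 2, 3, 4}, so the value is 5.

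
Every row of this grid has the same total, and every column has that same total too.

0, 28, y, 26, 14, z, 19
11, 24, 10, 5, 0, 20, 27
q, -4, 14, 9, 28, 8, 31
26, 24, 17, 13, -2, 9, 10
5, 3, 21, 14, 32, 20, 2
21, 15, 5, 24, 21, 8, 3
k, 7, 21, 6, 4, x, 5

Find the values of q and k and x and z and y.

Rows 2 and 4 both sum to 97, so that's the common total.
Row 3 has -4 + 14 + 9 + 28 + 8 + 31 = 86; the blank must be 97 − 86 = 11.
Column 3 has 10 + 14 + 17 + 21 + 5 + 21 = 88; the blank must be 97 − 88 = 9.
Row 1 has 0 + 28 + 9 + 26 + 14 + 19 = 96; the blank must be 97 − 96 = 1.
Column 6 has 1 + 20 + 8 + 9 + 20 + 8 = 66; the blank must be 97 − 66 = 31.
Row 7 has 7 + 21 + 6 + 4 + 31 + 5 = 74; the blank must be 97 − 74 = 23.

q = 11, k = 23, x = 31, z = 1, y = 9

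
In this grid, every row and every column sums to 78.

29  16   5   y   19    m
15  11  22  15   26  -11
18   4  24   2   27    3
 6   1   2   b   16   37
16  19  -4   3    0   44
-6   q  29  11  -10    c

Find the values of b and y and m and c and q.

b = 16, y = 31, m = -22, c = 27, q = 27

Column 2: 16 + 11 + 4 + 1 + 19 = 51, so its missing entry is 78 − 51 = 27.
Row 6: -6 + 27 + 29 + 11 − 10 = 51, so its missing entry is 78 − 51 = 27.
Row 4: 6 + 1 + 2 + 16 + 37 = 62, so its missing entry is 78 − 62 = 16.
Column 4: 15 + 2 + 16 + 3 + 11 = 47, so its missing entry is 78 − 47 = 31.
Row 1: 29 + 16 + 5 + 31 + 19 = 100, so its missing entry is 78 − 100 = -22.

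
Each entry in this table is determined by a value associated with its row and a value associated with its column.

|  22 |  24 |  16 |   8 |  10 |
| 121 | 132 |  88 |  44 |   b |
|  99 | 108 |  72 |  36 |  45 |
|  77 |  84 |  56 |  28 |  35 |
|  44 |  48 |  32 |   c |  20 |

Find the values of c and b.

c = 16, b = 55

Each row is a constant multiple of every other row — this is a multiplication table with the headers hidden.
Row 5 is 48/24 = 2/1 times row 1, so its entry in column 4 is 8 × 2/1 = 16.
Row 2 is 132/24 = 11/2 times row 1, so its entry in column 5 is 10 × 11/2 = 55.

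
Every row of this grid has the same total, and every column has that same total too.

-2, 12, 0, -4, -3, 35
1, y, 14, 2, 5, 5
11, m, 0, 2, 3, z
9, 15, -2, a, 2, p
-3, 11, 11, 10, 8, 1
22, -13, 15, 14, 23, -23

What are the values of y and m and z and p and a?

y = 11, m = 2, z = 20, p = 0, a = 14

Rows 1 and 5 both sum to 38, so that's the common total.
Row 2 has 1 + 14 + 2 + 5 + 5 = 27; the blank must be 38 − 27 = 11.
Column 2 has 12 + 11 + 15 + 11 − 13 = 36; the blank must be 38 − 36 = 2.
Column 4 has -4 + 2 + 2 + 10 + 14 = 24; the blank must be 38 − 24 = 14.
Row 3 has 11 + 2 + 0 + 2 + 3 = 18; the blank must be 38 − 18 = 20.
Row 4 has 9 + 15 − 2 + 14 + 2 = 38; the blank must be 38 − 38 = 0.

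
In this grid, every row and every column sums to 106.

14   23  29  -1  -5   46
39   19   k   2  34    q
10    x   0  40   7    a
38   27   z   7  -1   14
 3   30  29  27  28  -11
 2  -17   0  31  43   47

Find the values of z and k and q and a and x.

z = 21, k = 27, q = -15, a = 25, x = 24

Column 2: 23 + 19 + 27 + 30 − 17 = 82, so its missing entry is 106 − 82 = 24.
Row 4: 38 + 27 + 7 − 1 + 14 = 85, so its missing entry is 106 − 85 = 21.
Column 3: 29 + 0 + 21 + 29 + 0 = 79, so its missing entry is 106 − 79 = 27.
Row 2: 39 + 19 + 27 + 2 + 34 = 121, so its missing entry is 106 − 121 = -15.
Row 3: 10 + 24 + 0 + 40 + 7 = 81, so its missing entry is 106 − 81 = 25.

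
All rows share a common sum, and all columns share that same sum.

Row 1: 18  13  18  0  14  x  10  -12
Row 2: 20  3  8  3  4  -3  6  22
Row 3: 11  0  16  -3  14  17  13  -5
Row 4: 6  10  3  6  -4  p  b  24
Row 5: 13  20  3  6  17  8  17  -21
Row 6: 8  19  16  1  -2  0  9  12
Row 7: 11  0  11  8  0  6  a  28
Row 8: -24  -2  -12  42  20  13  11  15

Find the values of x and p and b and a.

x = 2, p = 20, b = -2, a = -1

Rows 2 and 3 both sum to 63, so that's the common total.
The known cells in row 7 total 64, leaving 63 − 64 = -1 for the blank.
The known cells in row 1 total 61, leaving 63 − 61 = 2 for the blank.
The known cells in column 6 total 43, leaving 63 − 43 = 20 for the blank.
The known cells in row 4 total 65, leaving 63 − 65 = -2 for the blank.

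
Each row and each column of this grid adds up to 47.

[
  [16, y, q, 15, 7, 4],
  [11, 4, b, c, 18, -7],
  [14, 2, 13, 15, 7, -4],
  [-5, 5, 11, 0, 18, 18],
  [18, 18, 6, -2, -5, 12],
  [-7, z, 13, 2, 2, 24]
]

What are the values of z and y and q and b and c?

Row 6 has -7 + 13 + 2 + 2 + 24 = 34; the blank must be 47 − 34 = 13.
Column 2 has 4 + 2 + 5 + 18 + 13 = 42; the blank must be 47 − 42 = 5.
Row 1 has 16 + 5 + 15 + 7 + 4 = 47; the blank must be 47 − 47 = 0.
Column 3 has 0 + 13 + 11 + 6 + 13 = 43; the blank must be 47 − 43 = 4.
Row 2 has 11 + 4 + 4 + 18 − 7 = 30; the blank must be 47 − 30 = 17.

z = 13, y = 5, q = 0, b = 4, c = 17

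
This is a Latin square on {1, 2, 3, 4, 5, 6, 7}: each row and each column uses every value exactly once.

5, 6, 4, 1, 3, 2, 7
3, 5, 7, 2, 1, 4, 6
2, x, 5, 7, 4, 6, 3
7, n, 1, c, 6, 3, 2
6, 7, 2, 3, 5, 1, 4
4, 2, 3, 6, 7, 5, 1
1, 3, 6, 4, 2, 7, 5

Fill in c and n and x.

c = 5, n = 4, x = 1

At (row 4, col 4): column 4 already has {1, 2, 3, 4, 6, 7}, so the value is 5.
At (row 4, col 2): row 4 already has {1, 2, 3, 5, 6, 7}, so the value is 4.
At (row 3, col 2): row 3 already has {2, 3, 4, 5, 6, 7}, so the value is 1.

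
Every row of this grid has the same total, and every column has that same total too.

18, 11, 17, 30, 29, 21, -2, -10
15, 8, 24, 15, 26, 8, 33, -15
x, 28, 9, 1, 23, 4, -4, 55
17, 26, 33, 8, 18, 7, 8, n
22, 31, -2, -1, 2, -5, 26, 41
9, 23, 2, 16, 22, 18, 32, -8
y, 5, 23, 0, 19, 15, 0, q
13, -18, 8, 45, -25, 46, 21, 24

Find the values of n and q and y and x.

Rows 1 and 2 both sum to 114, so that's the common total.
Row 3 has 28 + 9 + 1 + 23 + 4 − 4 + 55 = 116; the blank must be 114 − 116 = -2.
Row 4 has 17 + 26 + 33 + 8 + 18 + 7 + 8 = 117; the blank must be 114 − 117 = -3.
Column 8 has -10 − 15 + 55 − 3 + 41 − 8 + 24 = 84; the blank must be 114 − 84 = 30.
Row 7 has 5 + 23 + 0 + 19 + 15 + 0 + 30 = 92; the blank must be 114 − 92 = 22.

n = -3, q = 30, y = 22, x = -2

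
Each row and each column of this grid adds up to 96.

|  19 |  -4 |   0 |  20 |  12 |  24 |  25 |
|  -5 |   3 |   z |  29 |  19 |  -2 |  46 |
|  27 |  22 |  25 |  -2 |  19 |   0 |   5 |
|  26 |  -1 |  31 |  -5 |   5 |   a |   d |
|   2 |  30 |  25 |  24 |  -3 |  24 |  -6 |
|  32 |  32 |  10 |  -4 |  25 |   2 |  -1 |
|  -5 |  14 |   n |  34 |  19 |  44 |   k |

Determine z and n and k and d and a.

z = 6, n = -1, k = -9, d = 36, a = 4

Row 2 has -5 + 3 + 29 + 19 − 2 + 46 = 90; the blank must be 96 − 90 = 6.
Column 3 has 0 + 6 + 25 + 31 + 25 + 10 = 97; the blank must be 96 − 97 = -1.
Row 7 has -5 + 14 − 1 + 34 + 19 + 44 = 105; the blank must be 96 − 105 = -9.
Column 7 has 25 + 46 + 5 − 6 − 1 − 9 = 60; the blank must be 96 − 60 = 36.
Row 4 has 26 − 1 + 31 − 5 + 5 + 36 = 92; the blank must be 96 − 92 = 4.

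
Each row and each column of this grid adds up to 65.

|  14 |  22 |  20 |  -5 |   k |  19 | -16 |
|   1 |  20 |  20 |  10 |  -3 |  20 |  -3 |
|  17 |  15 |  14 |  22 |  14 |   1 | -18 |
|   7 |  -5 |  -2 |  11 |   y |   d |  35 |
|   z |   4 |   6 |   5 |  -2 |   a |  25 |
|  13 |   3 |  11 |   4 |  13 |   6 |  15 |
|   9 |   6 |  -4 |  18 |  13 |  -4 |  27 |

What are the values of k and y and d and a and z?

Column 1 has 14 + 1 + 17 + 7 + 13 + 9 = 61; the blank must be 65 − 61 = 4.
Row 1 has 14 + 22 + 20 − 5 + 19 − 16 = 54; the blank must be 65 − 54 = 11.
Column 5 has 11 − 3 + 14 − 2 + 13 + 13 = 46; the blank must be 65 − 46 = 19.
Row 5 has 4 + 4 + 6 + 5 − 2 + 25 = 42; the blank must be 65 − 42 = 23.
Row 4 has 7 − 5 − 2 + 11 + 19 + 35 = 65; the blank must be 65 − 65 = 0.

k = 11, y = 19, d = 0, a = 23, z = 4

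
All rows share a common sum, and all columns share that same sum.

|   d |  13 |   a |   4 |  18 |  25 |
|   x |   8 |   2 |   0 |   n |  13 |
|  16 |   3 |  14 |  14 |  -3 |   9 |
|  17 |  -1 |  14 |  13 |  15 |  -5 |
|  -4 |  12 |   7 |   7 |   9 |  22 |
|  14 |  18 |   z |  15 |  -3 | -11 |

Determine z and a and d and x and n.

z = 20, a = -4, d = -3, x = 13, n = 17

Rows 3 and 4 both sum to 53, so that's the common total.
Column 5: 18 − 3 + 15 + 9 − 3 = 36, so its missing entry is 53 − 36 = 17.
Row 2: 8 + 2 + 0 + 17 + 13 = 40, so its missing entry is 53 − 40 = 13.
Column 1: 13 + 16 + 17 − 4 + 14 = 56, so its missing entry is 53 − 56 = -3.
Row 1: -3 + 13 + 4 + 18 + 25 = 57, so its missing entry is 53 − 57 = -4.
Row 6: 14 + 18 + 15 − 3 − 11 = 33, so its missing entry is 53 − 33 = 20.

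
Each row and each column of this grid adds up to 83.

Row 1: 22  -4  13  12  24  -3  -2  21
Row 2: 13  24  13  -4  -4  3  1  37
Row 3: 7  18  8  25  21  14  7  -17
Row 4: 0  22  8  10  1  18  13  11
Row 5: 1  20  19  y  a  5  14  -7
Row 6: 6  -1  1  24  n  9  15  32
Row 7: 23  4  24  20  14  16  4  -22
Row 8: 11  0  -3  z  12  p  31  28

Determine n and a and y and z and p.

n = -3, a = 18, y = 13, z = -17, p = 21

Row 6: 6 − 1 + 1 + 24 + 9 + 15 + 32 = 86, so its missing entry is 83 − 86 = -3.
Column 5: 24 − 4 + 21 + 1 − 3 + 14 + 12 = 65, so its missing entry is 83 − 65 = 18.
Row 5: 1 + 20 + 19 + 18 + 5 + 14 − 7 = 70, so its missing entry is 83 − 70 = 13.
Column 4: 12 − 4 + 25 + 10 + 13 + 24 + 20 = 100, so its missing entry is 83 − 100 = -17.
Row 8: 11 + 0 − 3 − 17 + 12 + 31 + 28 = 62, so its missing entry is 83 − 62 = 21.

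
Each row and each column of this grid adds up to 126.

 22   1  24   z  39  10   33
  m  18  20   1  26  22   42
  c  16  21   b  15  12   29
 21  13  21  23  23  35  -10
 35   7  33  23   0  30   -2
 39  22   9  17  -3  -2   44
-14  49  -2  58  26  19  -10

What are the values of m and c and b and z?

m = -3, c = 26, b = 7, z = -3

The known cells in row 2 total 129, leaving 126 − 129 = -3 for the blank.
The known cells in column 1 total 100, leaving 126 − 100 = 26 for the blank.
The known cells in row 3 total 119, leaving 126 − 119 = 7 for the blank.
The known cells in row 1 total 129, leaving 126 − 129 = -3 for the blank.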